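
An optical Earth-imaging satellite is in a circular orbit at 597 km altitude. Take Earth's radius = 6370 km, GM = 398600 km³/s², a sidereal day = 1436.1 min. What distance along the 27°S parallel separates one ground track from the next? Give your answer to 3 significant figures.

2400 km

Semi-major axis a = 6370 + 597 = 6967 km. Period T = 2π√(a³/μ) = 2π√(6967³/398600) = 5787.4 s = 96.46 min.
Node shift per orbit = (5787.4/86166) × 360° = 24.18°.
Equatorial spacing = 24.18 × 111.2 km/° = 2688 km.
At 27° latitude, spacing = 2688 × cos(27°) = 2395 km.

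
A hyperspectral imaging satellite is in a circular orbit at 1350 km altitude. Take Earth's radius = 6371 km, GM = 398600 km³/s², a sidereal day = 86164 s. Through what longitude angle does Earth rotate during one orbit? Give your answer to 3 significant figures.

28.2°

Semi-major axis a = 6371 + 1350 = 7721 km. Period T = 2π√(a³/μ) = 2π√(7721³/398600) = 6751.8 s = 112.53 min.
During one orbit Earth rotates (6751.8 / 86164) × 360° = 28.21°.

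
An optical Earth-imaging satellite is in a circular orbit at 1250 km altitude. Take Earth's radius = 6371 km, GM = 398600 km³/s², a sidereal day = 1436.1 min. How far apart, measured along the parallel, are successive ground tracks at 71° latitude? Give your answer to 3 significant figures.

1000 km

Semi-major axis a = 6371 + 1250 = 7621 km. Period T = 2π√(a³/μ) = 2π√(7621³/398600) = 6621.1 s = 110.35 min.
Node shift per orbit = (6621.1/86166) × 360° = 27.66°.
Equatorial spacing = 27.66 × 111.2 km/° = 3076 km.
At 71° latitude, spacing = 3076 × cos(71°) = 1001 km.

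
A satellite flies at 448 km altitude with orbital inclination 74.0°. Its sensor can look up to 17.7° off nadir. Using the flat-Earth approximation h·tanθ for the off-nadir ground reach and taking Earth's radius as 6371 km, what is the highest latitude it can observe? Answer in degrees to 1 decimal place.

75.3°

For a prograde orbit the ground track reaches latitude ±i = ±74.0°.
Sensor half-swath on the ground ≈ 448·tan(17.7°) = 143 km = 1.29° of latitude.
Maximum observable latitude ≈ 74.0 + 1.29 = 75.3°.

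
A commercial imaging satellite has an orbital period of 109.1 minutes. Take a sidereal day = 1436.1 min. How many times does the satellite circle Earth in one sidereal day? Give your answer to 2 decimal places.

13.16

T = 109.1 min = 6546.0 s.
Orbits per sidereal day = 86166 / 6546.0 = 13.163.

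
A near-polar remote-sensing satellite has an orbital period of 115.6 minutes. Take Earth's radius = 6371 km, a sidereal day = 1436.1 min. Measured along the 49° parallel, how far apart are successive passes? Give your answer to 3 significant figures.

T = 115.6 min = 6936.0 s.
Node shift per orbit = (6936.0/86166) × 360° = 28.98°.
Equatorial spacing = 28.98 × 111.2 km/° = 3222 km.
At 49° latitude, spacing = 3222 × cos(49°) = 2114 km.

2110 km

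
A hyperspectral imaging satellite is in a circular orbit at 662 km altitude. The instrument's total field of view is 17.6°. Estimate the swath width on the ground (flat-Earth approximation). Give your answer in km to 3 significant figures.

205 km

Half-angle = 17.6°/2 = 8.8°.
Swath width ≈ 2h·tan(θ/2) = 2 × 662 × tan(8.8°) = 205.0 km.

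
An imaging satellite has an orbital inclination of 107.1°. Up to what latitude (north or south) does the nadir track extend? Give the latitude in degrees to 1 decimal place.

Retrograde orbit: the ground track reaches ±(180° − i) = ±(180 − 107.1) = ±72.9°.

72.9°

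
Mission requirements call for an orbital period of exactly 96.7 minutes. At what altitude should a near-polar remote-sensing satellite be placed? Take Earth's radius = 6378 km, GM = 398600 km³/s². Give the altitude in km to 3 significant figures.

601 km

T = 96.7 min = 5802.0 s.
From T = 2π√(a³/μ): a = (μ T²/4π²)^(1/3) = (398600 × 5802.0² / 4π²)^(1/3) = 6979 km.
Altitude h = a − R = 6979 − 6378 = 601 km.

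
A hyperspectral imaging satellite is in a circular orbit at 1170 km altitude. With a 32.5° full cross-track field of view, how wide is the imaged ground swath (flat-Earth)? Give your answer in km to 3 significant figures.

Half-angle = 32.5°/2 = 16.25°.
Swath width ≈ 2h·tan(θ/2) = 2 × 1170 × tan(16.25°) = 682.0 km.

682 km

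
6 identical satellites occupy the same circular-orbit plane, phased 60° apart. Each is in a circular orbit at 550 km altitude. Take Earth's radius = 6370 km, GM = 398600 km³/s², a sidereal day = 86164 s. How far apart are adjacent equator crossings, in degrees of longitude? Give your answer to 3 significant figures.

Semi-major axis a = 6370 + 550 = 6920 km. Period T = 2π√(a³/μ) = 2π√(6920³/398600) = 5728.9 s = 95.48 min.
Single-satellite node shift = (5728.9/86164) × 360° = 23.94°.
With 6 satellites evenly phased, successive equator crossings are 23.94/6 = 3.989° apart.

3.99°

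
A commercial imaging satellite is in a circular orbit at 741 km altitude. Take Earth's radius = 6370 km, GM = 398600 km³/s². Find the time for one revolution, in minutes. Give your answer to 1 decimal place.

99.5 min

Semi-major axis a = 6370 + 741 = 7111 km. Period T = 2π√(a³/μ) = 2π√(7111³/398600) = 5967.7 s = 99.46 min.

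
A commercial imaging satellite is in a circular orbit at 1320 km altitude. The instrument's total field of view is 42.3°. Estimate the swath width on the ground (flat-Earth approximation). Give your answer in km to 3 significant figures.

1020 km

Half-angle = 42.3°/2 = 21.15°.
Swath width ≈ 2h·tan(θ/2) = 2 × 1320 × tan(21.15°) = 1021.3 km.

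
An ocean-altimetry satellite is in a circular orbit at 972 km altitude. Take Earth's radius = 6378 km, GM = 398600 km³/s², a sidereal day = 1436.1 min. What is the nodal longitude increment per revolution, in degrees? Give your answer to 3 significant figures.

Semi-major axis a = 6378 + 972 = 7350 km. Period T = 2π√(a³/μ) = 2π√(7350³/398600) = 6271.1 s = 104.52 min.
During one orbit Earth rotates (6271.1 / 86166) × 360° = 26.20°.

26.2°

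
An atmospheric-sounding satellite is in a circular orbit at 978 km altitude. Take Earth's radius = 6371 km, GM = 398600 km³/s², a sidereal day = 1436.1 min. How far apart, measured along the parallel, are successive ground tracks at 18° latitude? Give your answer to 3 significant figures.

Semi-major axis a = 6371 + 978 = 7349 km. Period T = 2π√(a³/μ) = 2π√(7349³/398600) = 6269.8 s = 104.50 min.
Node shift per orbit = (6269.8/86166) × 360° = 26.20°.
Equatorial spacing = 26.20 × 111.2 km/° = 2913 km.
At 18° latitude, spacing = 2913 × cos(18°) = 2770 km.

2770 km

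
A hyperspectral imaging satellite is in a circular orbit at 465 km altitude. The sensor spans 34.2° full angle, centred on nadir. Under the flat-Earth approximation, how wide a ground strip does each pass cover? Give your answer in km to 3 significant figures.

286 km

Half-angle = 34.2°/2 = 17.1°.
Swath width ≈ 2h·tan(θ/2) = 2 × 465 × tan(17.1°) = 286.1 km.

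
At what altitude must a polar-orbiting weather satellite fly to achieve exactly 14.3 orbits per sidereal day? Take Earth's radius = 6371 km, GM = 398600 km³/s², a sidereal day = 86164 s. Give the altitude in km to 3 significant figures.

786 km

Required period T = 86164 / 14.3 = 6025.5 s.
From T = 2π√(a³/μ): a = (μ T²/4π²)^(1/3) = (398600 × 6025.5² / 4π²)^(1/3) = 7157 km.
Altitude h = a − R = 7157 − 6371 = 786 km.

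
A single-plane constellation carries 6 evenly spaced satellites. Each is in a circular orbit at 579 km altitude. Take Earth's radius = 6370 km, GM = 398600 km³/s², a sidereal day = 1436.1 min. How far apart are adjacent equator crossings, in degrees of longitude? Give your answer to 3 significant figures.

4.01°

Semi-major axis a = 6370 + 579 = 6949 km. Period T = 2π√(a³/μ) = 2π√(6949³/398600) = 5764.9 s = 96.08 min.
Single-satellite node shift = (5764.9/86166) × 360° = 24.09°.
With 6 satellites evenly phased, successive equator crossings are 24.09/6 = 4.014° apart.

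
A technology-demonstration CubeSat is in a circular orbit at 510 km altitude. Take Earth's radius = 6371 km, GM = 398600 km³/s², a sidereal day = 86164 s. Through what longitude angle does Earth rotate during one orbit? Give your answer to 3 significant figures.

Semi-major axis a = 6371 + 510 = 6881 km. Period T = 2π√(a³/μ) = 2π√(6881³/398600) = 5680.5 s = 94.68 min.
During one orbit Earth rotates (5680.5 / 86164) × 360° = 23.73°.

23.7°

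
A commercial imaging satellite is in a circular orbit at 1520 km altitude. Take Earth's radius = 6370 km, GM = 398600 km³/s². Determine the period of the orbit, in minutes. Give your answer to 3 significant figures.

Semi-major axis a = 6370 + 1520 = 7890 km. Period T = 2π√(a³/μ) = 2π√(7890³/398600) = 6974.7 s = 116.25 min.

116 min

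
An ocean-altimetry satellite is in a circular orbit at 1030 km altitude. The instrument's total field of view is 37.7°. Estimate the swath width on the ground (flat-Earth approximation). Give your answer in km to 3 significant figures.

703 km

Half-angle = 37.7°/2 = 18.85°.
Swath width ≈ 2h·tan(θ/2) = 2 × 1030 × tan(18.85°) = 703.3 km.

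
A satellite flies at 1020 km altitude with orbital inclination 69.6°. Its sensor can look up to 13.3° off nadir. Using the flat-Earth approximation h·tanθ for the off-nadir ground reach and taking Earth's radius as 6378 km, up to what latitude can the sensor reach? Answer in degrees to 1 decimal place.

71.8°

For a prograde orbit the ground track reaches latitude ±i = ±69.6°.
Sensor half-swath on the ground ≈ 1020·tan(13.3°) = 241 km = 2.17° of latitude.
Maximum observable latitude ≈ 69.6 + 2.17 = 71.8°.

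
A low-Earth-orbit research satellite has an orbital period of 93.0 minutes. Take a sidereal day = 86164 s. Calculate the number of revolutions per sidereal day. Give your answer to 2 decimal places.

T = 93.0 min = 5580.0 s.
Orbits per sidereal day = 86164 / 5580.0 = 15.442.

15.44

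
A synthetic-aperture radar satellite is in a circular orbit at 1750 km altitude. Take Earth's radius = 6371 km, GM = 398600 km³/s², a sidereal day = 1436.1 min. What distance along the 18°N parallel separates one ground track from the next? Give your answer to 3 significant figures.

Semi-major axis a = 6371 + 1750 = 8121 km. Period T = 2π√(a³/μ) = 2π√(8121³/398600) = 7283.3 s = 121.39 min.
Node shift per orbit = (7283.3/86166) × 360° = 30.43°.
Equatorial spacing = 30.43 × 111.2 km/° = 3384 km.
At 18° latitude, spacing = 3384 × cos(18°) = 3218 km.

3220 km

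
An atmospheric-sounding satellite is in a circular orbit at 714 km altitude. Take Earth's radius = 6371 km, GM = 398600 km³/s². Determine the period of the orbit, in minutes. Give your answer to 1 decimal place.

98.9 min

Semi-major axis a = 6371 + 714 = 7085 km. Period T = 2π√(a³/μ) = 2π√(7085³/398600) = 5935.0 s = 98.92 min.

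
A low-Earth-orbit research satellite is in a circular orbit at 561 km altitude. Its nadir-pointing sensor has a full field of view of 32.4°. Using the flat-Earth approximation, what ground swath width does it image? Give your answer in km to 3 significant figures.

326 km

Half-angle = 32.4°/2 = 16.2°.
Swath width ≈ 2h·tan(θ/2) = 2 × 561 × tan(16.2°) = 326.0 km.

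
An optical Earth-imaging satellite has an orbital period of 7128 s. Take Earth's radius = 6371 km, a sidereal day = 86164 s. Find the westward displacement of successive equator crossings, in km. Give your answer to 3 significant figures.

During one orbit Earth rotates (7128.0 / 86164) × 360° = 29.78°.
At the equator that is 29.78° × (2π·6371/360) km/° = 29.78 × 111.2 = 3312 km.

3310 km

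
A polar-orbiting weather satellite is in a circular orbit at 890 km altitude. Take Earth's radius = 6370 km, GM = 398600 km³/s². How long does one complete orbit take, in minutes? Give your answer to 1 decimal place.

102.6 min

Semi-major axis a = 6370 + 890 = 7260 km. Period T = 2π√(a³/μ) = 2π√(7260³/398600) = 6156.2 s = 102.60 min.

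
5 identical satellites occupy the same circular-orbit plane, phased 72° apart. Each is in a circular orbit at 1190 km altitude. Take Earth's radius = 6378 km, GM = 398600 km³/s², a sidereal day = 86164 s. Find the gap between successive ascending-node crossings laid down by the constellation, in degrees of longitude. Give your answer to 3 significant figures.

Semi-major axis a = 6378 + 1190 = 7568 km. Period T = 2π√(a³/μ) = 2π√(7568³/398600) = 6552.1 s = 109.20 min.
Single-satellite node shift = (6552.1/86164) × 360° = 27.38°.
With 5 satellites evenly phased, successive equator crossings are 27.38/5 = 5.475° apart.

5.48°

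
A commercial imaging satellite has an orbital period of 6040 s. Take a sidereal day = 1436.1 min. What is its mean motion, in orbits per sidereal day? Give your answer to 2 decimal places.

Orbits per sidereal day = 86166 / 6040.0 = 14.266.

14.27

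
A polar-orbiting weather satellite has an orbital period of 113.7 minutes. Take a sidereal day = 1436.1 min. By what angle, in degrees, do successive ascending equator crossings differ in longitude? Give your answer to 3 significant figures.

T = 113.7 min = 6822.0 s.
During one orbit Earth rotates (6822.0 / 86166) × 360° = 28.50°.

28.5°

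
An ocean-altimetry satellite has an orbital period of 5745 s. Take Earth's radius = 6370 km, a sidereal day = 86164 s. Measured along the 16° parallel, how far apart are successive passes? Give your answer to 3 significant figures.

2570 km

Node shift per orbit = (5745.0/86164) × 360° = 24.00°.
Equatorial spacing = 24.00 × 111.2 km/° = 2669 km.
At 16° latitude, spacing = 2669 × cos(16°) = 2565 km.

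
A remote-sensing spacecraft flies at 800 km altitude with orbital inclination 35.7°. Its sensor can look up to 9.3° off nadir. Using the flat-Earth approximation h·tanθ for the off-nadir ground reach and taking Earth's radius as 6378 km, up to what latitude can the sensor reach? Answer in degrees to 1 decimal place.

36.9°

For a prograde orbit the ground track reaches latitude ±i = ±35.7°.
Sensor half-swath on the ground ≈ 800·tan(9.3°) = 131 km = 1.18° of latitude.
Maximum observable latitude ≈ 35.7 + 1.18 = 36.9°.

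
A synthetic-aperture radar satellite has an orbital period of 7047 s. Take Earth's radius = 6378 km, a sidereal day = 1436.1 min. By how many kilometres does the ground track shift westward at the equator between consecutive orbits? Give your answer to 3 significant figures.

During one orbit Earth rotates (7047.0 / 86166) × 360° = 29.44°.
At the equator that is 29.44° × (2π·6378/360) km/° = 29.44 × 111.3 = 3277 km.

3280 km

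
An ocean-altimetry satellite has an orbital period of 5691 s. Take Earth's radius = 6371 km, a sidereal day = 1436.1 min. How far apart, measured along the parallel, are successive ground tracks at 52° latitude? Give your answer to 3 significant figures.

Node shift per orbit = (5691.0/86166) × 360° = 23.78°.
Equatorial spacing = 23.78 × 111.2 km/° = 2644 km.
At 52° latitude, spacing = 2644 × cos(52°) = 1628 km.

1630 km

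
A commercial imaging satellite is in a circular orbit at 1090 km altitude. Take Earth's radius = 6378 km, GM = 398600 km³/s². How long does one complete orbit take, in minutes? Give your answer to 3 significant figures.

Semi-major axis a = 6378 + 1090 = 7468 km. Period T = 2π√(a³/μ) = 2π√(7468³/398600) = 6422.7 s = 107.05 min.

107 min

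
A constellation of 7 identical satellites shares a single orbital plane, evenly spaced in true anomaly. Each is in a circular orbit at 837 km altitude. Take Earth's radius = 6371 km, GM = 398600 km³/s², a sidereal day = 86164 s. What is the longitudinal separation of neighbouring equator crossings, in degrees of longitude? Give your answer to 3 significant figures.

3.64°

Semi-major axis a = 6371 + 837 = 7208 km. Period T = 2π√(a³/μ) = 2π√(7208³/398600) = 6090.2 s = 101.50 min.
Single-satellite node shift = (6090.2/86164) × 360° = 25.45°.
With 7 satellites evenly phased, successive equator crossings are 25.45/7 = 3.635° apart.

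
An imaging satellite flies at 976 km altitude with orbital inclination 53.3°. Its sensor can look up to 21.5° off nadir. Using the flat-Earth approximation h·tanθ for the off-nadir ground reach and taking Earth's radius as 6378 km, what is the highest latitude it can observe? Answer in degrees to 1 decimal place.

For a prograde orbit the ground track reaches latitude ±i = ±53.3°.
Sensor half-swath on the ground ≈ 976·tan(21.5°) = 384 km = 3.45° of latitude.
Maximum observable latitude ≈ 53.3 + 3.45 = 56.8°.

56.8°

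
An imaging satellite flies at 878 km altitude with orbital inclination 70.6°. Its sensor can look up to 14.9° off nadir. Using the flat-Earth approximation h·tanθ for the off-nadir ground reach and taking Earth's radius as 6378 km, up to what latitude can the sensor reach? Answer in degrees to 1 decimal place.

72.7°

For a prograde orbit the ground track reaches latitude ±i = ±70.6°.
Sensor half-swath on the ground ≈ 878·tan(14.9°) = 234 km = 2.10° of latitude.
Maximum observable latitude ≈ 70.6 + 2.10 = 72.7°.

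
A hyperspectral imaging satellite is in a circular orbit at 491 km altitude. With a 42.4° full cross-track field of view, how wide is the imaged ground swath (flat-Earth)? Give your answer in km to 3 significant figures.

381 km

Half-angle = 42.4°/2 = 21.2°.
Swath width ≈ 2h·tan(θ/2) = 2 × 491 × tan(21.2°) = 380.9 km.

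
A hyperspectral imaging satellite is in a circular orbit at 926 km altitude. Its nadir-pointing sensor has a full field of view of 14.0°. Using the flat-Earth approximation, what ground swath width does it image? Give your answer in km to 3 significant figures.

Half-angle = 14.0°/2 = 7°.
Swath width ≈ 2h·tan(θ/2) = 2 × 926 × tan(7°) = 227.4 km.

227 km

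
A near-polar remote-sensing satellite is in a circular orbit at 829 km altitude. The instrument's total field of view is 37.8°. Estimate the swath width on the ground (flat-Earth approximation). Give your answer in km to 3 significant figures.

Half-angle = 37.8°/2 = 18.9°.
Swath width ≈ 2h·tan(θ/2) = 2 × 829 × tan(18.9°) = 567.7 km.

568 km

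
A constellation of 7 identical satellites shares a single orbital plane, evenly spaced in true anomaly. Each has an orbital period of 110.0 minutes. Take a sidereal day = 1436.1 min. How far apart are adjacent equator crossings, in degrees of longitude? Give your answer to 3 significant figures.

3.94°

T = 110.0 min = 6600.0 s.
Single-satellite node shift = (6600.0/86166) × 360° = 27.57°.
With 7 satellites evenly phased, successive equator crossings are 27.57/7 = 3.939° apart.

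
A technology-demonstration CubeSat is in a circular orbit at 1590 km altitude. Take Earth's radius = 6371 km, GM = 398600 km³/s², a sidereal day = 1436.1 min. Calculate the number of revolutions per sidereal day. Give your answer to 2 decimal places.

Semi-major axis a = 6371 + 1590 = 7961 km. Period T = 2π√(a³/μ) = 2π√(7961³/398600) = 7069.1 s = 117.82 min.
Orbits per sidereal day = 86166 / 7069.1 = 12.189.

12.19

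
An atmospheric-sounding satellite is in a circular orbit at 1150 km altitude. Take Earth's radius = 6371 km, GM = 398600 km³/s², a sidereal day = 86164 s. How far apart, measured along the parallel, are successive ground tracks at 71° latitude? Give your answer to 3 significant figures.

Semi-major axis a = 6371 + 1150 = 7521 km. Period T = 2π√(a³/μ) = 2π√(7521³/398600) = 6491.2 s = 108.19 min.
Node shift per orbit = (6491.2/86164) × 360° = 27.12°.
Equatorial spacing = 27.12 × 111.2 km/° = 3016 km.
At 71° latitude, spacing = 3016 × cos(71°) = 982 km.

982 km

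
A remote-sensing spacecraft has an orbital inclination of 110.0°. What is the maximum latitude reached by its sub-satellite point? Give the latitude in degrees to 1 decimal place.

Retrograde orbit: the ground track reaches ±(180° − i) = ±(180 − 110.0) = ±70.0°.

70.0°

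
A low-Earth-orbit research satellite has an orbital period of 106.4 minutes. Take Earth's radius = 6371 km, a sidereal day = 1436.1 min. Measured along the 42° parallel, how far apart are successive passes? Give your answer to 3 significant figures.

T = 106.4 min = 6384.0 s.
Node shift per orbit = (6384.0/86166) × 360° = 26.67°.
Equatorial spacing = 26.67 × 111.2 km/° = 2966 km.
At 42° latitude, spacing = 2966 × cos(42°) = 2204 km.

2200 km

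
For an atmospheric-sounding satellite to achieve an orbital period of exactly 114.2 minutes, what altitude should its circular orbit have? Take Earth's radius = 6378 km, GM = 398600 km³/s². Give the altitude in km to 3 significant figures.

1420 km

T = 114.2 min = 6852.0 s.
From T = 2π√(a³/μ): a = (μ T²/4π²)^(1/3) = (398600 × 6852.0² / 4π²)^(1/3) = 7797 km.
Altitude h = a − R = 7797 − 6378 = 1419 km.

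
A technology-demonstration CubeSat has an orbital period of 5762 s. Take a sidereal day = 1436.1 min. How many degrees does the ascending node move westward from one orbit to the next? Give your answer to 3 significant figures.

24.1°

During one orbit Earth rotates (5762.0 / 86166) × 360° = 24.07°.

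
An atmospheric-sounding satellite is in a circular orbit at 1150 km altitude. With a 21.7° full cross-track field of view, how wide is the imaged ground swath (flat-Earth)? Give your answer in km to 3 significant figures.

Half-angle = 21.7°/2 = 10.85°.
Swath width ≈ 2h·tan(θ/2) = 2 × 1150 × tan(10.85°) = 440.8 km.

441 km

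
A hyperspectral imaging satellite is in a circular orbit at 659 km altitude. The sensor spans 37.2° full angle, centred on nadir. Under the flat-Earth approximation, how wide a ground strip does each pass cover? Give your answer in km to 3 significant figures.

444 km

Half-angle = 37.2°/2 = 18.6°.
Swath width ≈ 2h·tan(θ/2) = 2 × 659 × tan(18.6°) = 443.6 km.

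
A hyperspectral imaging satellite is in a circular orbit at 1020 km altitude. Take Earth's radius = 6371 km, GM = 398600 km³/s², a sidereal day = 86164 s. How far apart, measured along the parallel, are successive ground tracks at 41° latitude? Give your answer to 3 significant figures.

2220 km

Semi-major axis a = 6371 + 1020 = 7391 km. Period T = 2π√(a³/μ) = 2π√(7391³/398600) = 6323.6 s = 105.39 min.
Node shift per orbit = (6323.6/86164) × 360° = 26.42°.
Equatorial spacing = 26.42 × 111.2 km/° = 2938 km.
At 41° latitude, spacing = 2938 × cos(41°) = 2217 km.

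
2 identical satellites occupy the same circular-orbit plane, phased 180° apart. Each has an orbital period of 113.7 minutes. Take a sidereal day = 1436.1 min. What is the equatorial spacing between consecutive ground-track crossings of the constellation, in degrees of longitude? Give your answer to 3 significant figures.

14.3°

T = 113.7 min = 6822.0 s.
Single-satellite node shift = (6822.0/86166) × 360° = 28.50°.
With 2 satellites evenly phased, successive equator crossings are 28.50/2 = 14.251° apart.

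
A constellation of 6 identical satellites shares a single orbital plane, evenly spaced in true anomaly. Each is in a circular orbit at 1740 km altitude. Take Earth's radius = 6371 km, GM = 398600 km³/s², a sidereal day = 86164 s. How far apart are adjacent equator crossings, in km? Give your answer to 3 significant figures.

Semi-major axis a = 6371 + 1740 = 8111 km. Period T = 2π√(a³/μ) = 2π√(8111³/398600) = 7269.8 s = 121.16 min.
Single-satellite node shift = (7269.8/86164) × 360° = 30.37°.
With 6 satellites evenly phased, successive equator crossings are 30.37/6 = 5.062° apart.
That is 5.062 × 111.2 = 563 km at the equator.

563 km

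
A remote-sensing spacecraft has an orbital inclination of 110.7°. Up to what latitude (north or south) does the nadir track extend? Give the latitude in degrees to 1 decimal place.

69.3°

Retrograde orbit: the ground track reaches ±(180° − i) = ±(180 − 110.7) = ±69.3°.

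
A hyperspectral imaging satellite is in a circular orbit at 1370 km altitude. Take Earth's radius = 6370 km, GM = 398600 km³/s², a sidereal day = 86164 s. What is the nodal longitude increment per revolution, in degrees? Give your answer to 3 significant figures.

Semi-major axis a = 6370 + 1370 = 7740 km. Period T = 2π√(a³/μ) = 2π√(7740³/398600) = 6776.8 s = 112.95 min.
During one orbit Earth rotates (6776.8 / 86164) × 360° = 28.31°.

28.3°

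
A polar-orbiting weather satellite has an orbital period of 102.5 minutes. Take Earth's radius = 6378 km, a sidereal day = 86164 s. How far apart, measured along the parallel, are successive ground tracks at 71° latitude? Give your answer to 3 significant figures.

931 km

T = 102.5 min = 6150.0 s.
Node shift per orbit = (6150.0/86164) × 360° = 25.70°.
Equatorial spacing = 25.70 × 111.3 km/° = 2860 km.
At 71° latitude, spacing = 2860 × cos(71°) = 931 km.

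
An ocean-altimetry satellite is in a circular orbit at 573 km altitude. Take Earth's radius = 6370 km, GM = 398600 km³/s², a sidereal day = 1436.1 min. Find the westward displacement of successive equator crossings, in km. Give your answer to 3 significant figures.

2670 km

Semi-major axis a = 6370 + 573 = 6943 km. Period T = 2π√(a³/μ) = 2π√(6943³/398600) = 5757.5 s = 95.96 min.
During one orbit Earth rotates (5757.5 / 86166) × 360° = 24.05°.
At the equator that is 24.05° × (2π·6370/360) km/° = 24.05 × 111.2 = 2674 km.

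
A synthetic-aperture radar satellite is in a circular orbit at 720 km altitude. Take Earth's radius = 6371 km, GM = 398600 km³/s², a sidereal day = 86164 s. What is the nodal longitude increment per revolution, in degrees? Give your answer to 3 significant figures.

Semi-major axis a = 6371 + 720 = 7091 km. Period T = 2π√(a³/μ) = 2π√(7091³/398600) = 5942.5 s = 99.04 min.
During one orbit Earth rotates (5942.5 / 86164) × 360° = 24.83°.

24.8°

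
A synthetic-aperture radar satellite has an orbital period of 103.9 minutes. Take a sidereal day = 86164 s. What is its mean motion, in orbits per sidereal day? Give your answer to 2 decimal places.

13.82

T = 103.9 min = 6234.0 s.
Orbits per sidereal day = 86164 / 6234.0 = 13.822.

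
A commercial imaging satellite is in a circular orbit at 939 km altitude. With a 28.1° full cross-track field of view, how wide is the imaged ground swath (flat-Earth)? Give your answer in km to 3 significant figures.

Half-angle = 28.1°/2 = 14.05°.
Swath width ≈ 2h·tan(θ/2) = 2 × 939 × tan(14.05°) = 470.0 km.

470 km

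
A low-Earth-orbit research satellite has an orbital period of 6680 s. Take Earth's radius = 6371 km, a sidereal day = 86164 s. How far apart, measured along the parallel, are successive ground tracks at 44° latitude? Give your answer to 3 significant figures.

Node shift per orbit = (6680.0/86164) × 360° = 27.91°.
Equatorial spacing = 27.91 × 111.2 km/° = 3103 km.
At 44° latitude, spacing = 3103 × cos(44°) = 2232 km.

2230 km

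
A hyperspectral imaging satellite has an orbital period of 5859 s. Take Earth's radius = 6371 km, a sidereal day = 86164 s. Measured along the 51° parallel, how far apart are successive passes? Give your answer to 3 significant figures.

Node shift per orbit = (5859.0/86164) × 360° = 24.48°.
Equatorial spacing = 24.48 × 111.2 km/° = 2722 km.
At 51° latitude, spacing = 2722 × cos(51°) = 1713 km.

1710 km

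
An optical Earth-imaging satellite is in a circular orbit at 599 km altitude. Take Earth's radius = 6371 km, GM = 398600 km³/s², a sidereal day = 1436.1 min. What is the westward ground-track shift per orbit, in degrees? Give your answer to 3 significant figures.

Semi-major axis a = 6371 + 599 = 6970 km. Period T = 2π√(a³/μ) = 2π√(6970³/398600) = 5791.1 s = 96.52 min.
During one orbit Earth rotates (5791.1 / 86166) × 360° = 24.20°.

24.2°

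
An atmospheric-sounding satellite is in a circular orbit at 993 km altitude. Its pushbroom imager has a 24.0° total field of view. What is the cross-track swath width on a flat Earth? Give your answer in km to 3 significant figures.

Half-angle = 24.0°/2 = 12°.
Swath width ≈ 2h·tan(θ/2) = 2 × 993 × tan(12°) = 422.1 km.

422 km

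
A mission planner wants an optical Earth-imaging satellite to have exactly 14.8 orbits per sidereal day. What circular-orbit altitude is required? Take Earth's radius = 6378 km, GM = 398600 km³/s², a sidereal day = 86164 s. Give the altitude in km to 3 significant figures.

Required period T = 86164 / 14.8 = 5821.9 s.
From T = 2π√(a³/μ): a = (μ T²/4π²)^(1/3) = (398600 × 5821.9² / 4π²)^(1/3) = 6995 km.
Altitude h = a − R = 6995 − 6378 = 617 km.

617 km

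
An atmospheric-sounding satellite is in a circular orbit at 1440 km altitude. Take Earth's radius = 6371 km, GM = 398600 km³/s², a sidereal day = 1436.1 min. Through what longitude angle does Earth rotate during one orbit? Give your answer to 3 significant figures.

Semi-major axis a = 6371 + 1440 = 7811 km. Period T = 2π√(a³/μ) = 2π√(7811³/398600) = 6870.2 s = 114.50 min.
During one orbit Earth rotates (6870.2 / 86166) × 360° = 28.70°.

28.7°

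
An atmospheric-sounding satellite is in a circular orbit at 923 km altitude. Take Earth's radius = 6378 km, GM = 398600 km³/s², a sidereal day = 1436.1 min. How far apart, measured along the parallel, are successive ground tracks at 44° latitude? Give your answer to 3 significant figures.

2080 km

Semi-major axis a = 6378 + 923 = 7301 km. Period T = 2π√(a³/μ) = 2π√(7301³/398600) = 6208.5 s = 103.47 min.
Node shift per orbit = (6208.5/86166) × 360° = 25.94°.
Equatorial spacing = 25.94 × 111.3 km/° = 2887 km.
At 44° latitude, spacing = 2887 × cos(44°) = 2077 km.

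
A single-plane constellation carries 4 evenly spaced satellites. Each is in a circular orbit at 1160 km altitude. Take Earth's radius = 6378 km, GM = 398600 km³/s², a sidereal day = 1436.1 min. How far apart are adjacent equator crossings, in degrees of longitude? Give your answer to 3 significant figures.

Semi-major axis a = 6378 + 1160 = 7538 km. Period T = 2π√(a³/μ) = 2π√(7538³/398600) = 6513.2 s = 108.55 min.
Single-satellite node shift = (6513.2/86166) × 360° = 27.21°.
With 4 satellites evenly phased, successive equator crossings are 27.21/4 = 6.803° apart.

6.80°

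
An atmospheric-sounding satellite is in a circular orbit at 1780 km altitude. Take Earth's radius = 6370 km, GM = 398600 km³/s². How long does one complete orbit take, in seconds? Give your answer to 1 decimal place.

7322.3 seconds

Semi-major axis a = 6370 + 1780 = 8150 km. Period T = 2π√(a³/μ) = 2π√(8150³/398600) = 7322.3 s = 122.04 min.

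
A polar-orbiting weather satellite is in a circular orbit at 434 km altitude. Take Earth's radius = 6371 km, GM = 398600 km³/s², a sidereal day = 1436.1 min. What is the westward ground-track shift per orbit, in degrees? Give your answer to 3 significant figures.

Semi-major axis a = 6371 + 434 = 6805 km. Period T = 2π√(a³/μ) = 2π√(6805³/398600) = 5586.7 s = 93.11 min.
During one orbit Earth rotates (5586.7 / 86166) × 360° = 23.34°.

23.3°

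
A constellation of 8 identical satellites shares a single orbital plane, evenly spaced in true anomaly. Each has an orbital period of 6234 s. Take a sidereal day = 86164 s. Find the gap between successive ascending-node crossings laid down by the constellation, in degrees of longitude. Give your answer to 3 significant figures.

3.26°

Single-satellite node shift = (6234.0/86164) × 360° = 26.05°.
With 8 satellites evenly phased, successive equator crossings are 26.05/8 = 3.256° apart.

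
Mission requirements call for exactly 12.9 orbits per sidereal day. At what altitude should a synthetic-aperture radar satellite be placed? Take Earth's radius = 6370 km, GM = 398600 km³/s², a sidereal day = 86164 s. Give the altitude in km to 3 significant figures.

Required period T = 86164 / 12.9 = 6679.4 s.
From T = 2π√(a³/μ): a = (μ T²/4π²)^(1/3) = (398600 × 6679.4² / 4π²)^(1/3) = 7666 km.
Altitude h = a − R = 7666 − 6370 = 1296 km.

1300 km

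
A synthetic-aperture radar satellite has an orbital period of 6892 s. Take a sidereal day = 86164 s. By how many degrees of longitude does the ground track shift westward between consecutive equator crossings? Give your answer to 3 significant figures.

28.8°

During one orbit Earth rotates (6892.0 / 86164) × 360° = 28.80°.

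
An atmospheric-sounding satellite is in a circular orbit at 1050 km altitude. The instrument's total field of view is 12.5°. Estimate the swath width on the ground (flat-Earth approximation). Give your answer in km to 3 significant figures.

Half-angle = 12.5°/2 = 6.25°.
Swath width ≈ 2h·tan(θ/2) = 2 × 1050 × tan(6.25°) = 230.0 km.

230 km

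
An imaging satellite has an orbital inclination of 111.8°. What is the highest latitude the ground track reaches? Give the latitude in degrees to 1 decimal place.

Retrograde orbit: the ground track reaches ±(180° − i) = ±(180 − 111.8) = ±68.2°.

68.2°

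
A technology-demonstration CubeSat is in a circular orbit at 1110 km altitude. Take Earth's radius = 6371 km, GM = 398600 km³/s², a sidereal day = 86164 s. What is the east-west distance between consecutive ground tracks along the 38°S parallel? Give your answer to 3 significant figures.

2360 km

Semi-major axis a = 6371 + 1110 = 7481 km. Period T = 2π√(a³/μ) = 2π√(7481³/398600) = 6439.5 s = 107.32 min.
Node shift per orbit = (6439.5/86164) × 360° = 26.90°.
Equatorial spacing = 26.90 × 111.2 km/° = 2992 km.
At 38° latitude, spacing = 2992 × cos(38°) = 2357 km.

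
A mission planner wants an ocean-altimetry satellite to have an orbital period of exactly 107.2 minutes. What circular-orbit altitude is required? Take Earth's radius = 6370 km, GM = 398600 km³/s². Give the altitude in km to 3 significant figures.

T = 107.2 min = 6432.0 s.
From T = 2π√(a³/μ): a = (μ T²/4π²)^(1/3) = (398600 × 6432.0² / 4π²)^(1/3) = 7475 km.
Altitude h = a − R = 7475 − 6370 = 1105 km.

1110 km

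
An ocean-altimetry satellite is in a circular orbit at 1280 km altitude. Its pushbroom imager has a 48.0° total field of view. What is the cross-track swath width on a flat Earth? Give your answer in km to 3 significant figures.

1140 km

Half-angle = 48.0°/2 = 24°.
Swath width ≈ 2h·tan(θ/2) = 2 × 1280 × tan(24°) = 1139.8 km.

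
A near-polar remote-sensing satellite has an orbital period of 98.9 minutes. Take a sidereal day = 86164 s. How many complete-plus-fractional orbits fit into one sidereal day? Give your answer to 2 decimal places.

T = 98.9 min = 5934.0 s.
Orbits per sidereal day = 86164 / 5934.0 = 14.520.

14.52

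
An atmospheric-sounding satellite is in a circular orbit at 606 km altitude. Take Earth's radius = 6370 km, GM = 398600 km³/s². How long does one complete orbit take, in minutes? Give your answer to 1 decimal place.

Semi-major axis a = 6370 + 606 = 6976 km. Period T = 2π√(a³/μ) = 2π√(6976³/398600) = 5798.6 s = 96.64 min.

96.6 min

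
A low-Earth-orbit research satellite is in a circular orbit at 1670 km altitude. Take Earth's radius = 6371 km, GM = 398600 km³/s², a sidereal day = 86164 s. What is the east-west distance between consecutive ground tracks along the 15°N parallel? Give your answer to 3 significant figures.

3220 km

Semi-major axis a = 6371 + 1670 = 8041 km. Period T = 2π√(a³/μ) = 2π√(8041³/398600) = 7175.9 s = 119.60 min.
Node shift per orbit = (7175.9/86164) × 360° = 29.98°.
Equatorial spacing = 29.98 × 111.2 km/° = 3334 km.
At 15° latitude, spacing = 3334 × cos(15°) = 3220 km.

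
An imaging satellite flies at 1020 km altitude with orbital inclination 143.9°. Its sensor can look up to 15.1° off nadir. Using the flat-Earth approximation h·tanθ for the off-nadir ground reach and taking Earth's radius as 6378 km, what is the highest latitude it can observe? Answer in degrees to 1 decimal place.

38.6°

Retrograde orbit: the ground track reaches ±(180° − i) = ±(180 − 143.9) = ±36.1°.
Sensor half-swath on the ground ≈ 1020·tan(15.1°) = 275 km = 2.47° of latitude.
Maximum observable latitude ≈ 36.1 + 2.47 = 38.6°.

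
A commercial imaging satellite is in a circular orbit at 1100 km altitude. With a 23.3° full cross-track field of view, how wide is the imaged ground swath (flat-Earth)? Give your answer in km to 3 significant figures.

454 km

Half-angle = 23.3°/2 = 11.65°.
Swath width ≈ 2h·tan(θ/2) = 2 × 1100 × tan(11.65°) = 453.6 km.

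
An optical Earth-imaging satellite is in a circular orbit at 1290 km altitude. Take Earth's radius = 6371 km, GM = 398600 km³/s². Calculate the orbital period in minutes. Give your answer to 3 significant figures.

111 min

Semi-major axis a = 6371 + 1290 = 7661 km. Period T = 2π√(a³/μ) = 2π√(7661³/398600) = 6673.3 s = 111.22 min.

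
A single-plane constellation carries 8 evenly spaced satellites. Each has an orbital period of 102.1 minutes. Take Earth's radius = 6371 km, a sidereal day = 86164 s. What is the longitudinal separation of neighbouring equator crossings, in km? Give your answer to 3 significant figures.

356 km

T = 102.1 min = 6126.0 s.
Single-satellite node shift = (6126.0/86164) × 360° = 25.59°.
With 8 satellites evenly phased, successive equator crossings are 25.59/8 = 3.199° apart.
That is 3.199 × 111.2 = 356 km at the equator.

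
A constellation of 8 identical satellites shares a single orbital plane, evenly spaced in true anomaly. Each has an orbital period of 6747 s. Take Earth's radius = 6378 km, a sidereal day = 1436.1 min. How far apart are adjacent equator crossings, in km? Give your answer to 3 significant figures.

392 km

Single-satellite node shift = (6747.0/86166) × 360° = 28.19°.
With 8 satellites evenly phased, successive equator crossings are 28.19/8 = 3.524° apart.
That is 3.524 × 111.3 = 392 km at the equator.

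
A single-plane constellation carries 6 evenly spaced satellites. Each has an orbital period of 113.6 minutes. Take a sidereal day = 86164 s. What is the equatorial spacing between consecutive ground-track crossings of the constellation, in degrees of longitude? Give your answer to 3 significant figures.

4.75°

T = 113.6 min = 6816.0 s.
Single-satellite node shift = (6816.0/86164) × 360° = 28.48°.
With 6 satellites evenly phased, successive equator crossings are 28.48/6 = 4.746° apart.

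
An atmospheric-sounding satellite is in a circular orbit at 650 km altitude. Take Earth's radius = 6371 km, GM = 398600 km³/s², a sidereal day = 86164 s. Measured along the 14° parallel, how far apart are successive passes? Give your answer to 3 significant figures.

Semi-major axis a = 6371 + 650 = 7021 km. Period T = 2π√(a³/μ) = 2π√(7021³/398600) = 5854.8 s = 97.58 min.
Node shift per orbit = (5854.8/86164) × 360° = 24.46°.
Equatorial spacing = 24.46 × 111.2 km/° = 2720 km.
At 14° latitude, spacing = 2720 × cos(14°) = 2639 km.

2640 km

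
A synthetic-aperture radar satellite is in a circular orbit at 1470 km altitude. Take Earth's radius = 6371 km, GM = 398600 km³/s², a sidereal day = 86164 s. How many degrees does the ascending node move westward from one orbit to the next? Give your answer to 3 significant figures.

Semi-major axis a = 6371 + 1470 = 7841 km. Period T = 2π√(a³/μ) = 2π√(7841³/398600) = 6909.8 s = 115.16 min.
During one orbit Earth rotates (6909.8 / 86164) × 360° = 28.87°.

28.9°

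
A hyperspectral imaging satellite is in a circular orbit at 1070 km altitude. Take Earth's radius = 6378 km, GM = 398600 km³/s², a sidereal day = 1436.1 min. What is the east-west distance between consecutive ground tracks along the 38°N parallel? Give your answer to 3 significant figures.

2340 km

Semi-major axis a = 6378 + 1070 = 7448 km. Period T = 2π√(a³/μ) = 2π√(7448³/398600) = 6396.9 s = 106.62 min.
Node shift per orbit = (6396.9/86166) × 360° = 26.73°.
Equatorial spacing = 26.73 × 111.3 km/° = 2975 km.
At 38° latitude, spacing = 2975 × cos(38°) = 2344 km.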